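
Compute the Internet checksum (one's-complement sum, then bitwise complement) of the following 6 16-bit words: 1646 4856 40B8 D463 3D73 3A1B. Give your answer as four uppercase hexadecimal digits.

One's-complement addition (fold any carry out of bit 15 back into bit 0):
  0x1646 + 0x4856 = 0x05E9C
  0x5E9C + 0x40B8 = 0x09F54
  0x9F54 + 0xD463 = 0x173B7 → wrap carry → 0x73B8
  0x73B8 + 0x3D73 = 0x0B12B
  0xB12B + 0x3A1B = 0x0EB46
One's-complement sum = 0xEB46.
Checksum = ~0xEB46 & 0xFFFF = 0x14B9.

14B9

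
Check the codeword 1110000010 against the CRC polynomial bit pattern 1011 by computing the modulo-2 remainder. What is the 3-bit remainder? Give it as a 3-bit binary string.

Modulo-2 division of 1110000010 by 1011:
  pos 0: 1110 XOR 1011 = 0101
  pos 1: 1010 XOR 1011 = 0001
  pos 4: 1000 XOR 1011 = 0011
  pos 6: 1110 XOR 1011 = 0101
Remainder = 101 (nonzero — an error is detected).

101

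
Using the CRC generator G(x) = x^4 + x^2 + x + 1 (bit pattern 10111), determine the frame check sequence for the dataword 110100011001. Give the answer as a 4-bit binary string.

1001

Append 4 zeros: 1101000110010000. Divide by 10111 (XOR where the leading bit is 1):
  pos 0: 11010 XOR 10111 = 01101
  pos 1: 11010 XOR 10111 = 01101
  pos 2: 11010 XOR 10111 = 01101
  pos 3: 11011 XOR 10111 = 01100
  pos 4: 11001 XOR 10111 = 01110
  pos 5: 11100 XOR 10111 = 01011
  pos 6: 10110 XOR 10111 = 00001
  pos 10: 11000 XOR 10111 = 01111
  pos 11: 11110 XOR 10111 = 01001
Remainder (last 4 bits) = 1001. This is the CRC / FCS.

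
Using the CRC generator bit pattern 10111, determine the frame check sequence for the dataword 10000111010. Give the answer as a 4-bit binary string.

Append 4 zeros: 100001110100000. Divide by 10111 (XOR where the leading bit is 1):
  pos 0: 10000 XOR 10111 = 00111
  pos 2: 11111 XOR 10111 = 01000
  pos 3: 10001 XOR 10111 = 00110
  pos 5: 11001 XOR 10111 = 01110
  pos 6: 11100 XOR 10111 = 01011
  pos 7: 10110 XOR 10111 = 00001
Remainder (last 4 bits) = 1000. This is the CRC / FCS.

1000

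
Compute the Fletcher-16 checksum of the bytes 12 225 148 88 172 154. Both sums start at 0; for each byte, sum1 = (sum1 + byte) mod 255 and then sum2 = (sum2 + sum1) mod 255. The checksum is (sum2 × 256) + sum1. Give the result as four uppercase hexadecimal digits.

0122

Running sums (mod 255):
  after byte 0 (12): sum1=12, sum2=12
  after byte 1 (225): sum1=237, sum2=249
  after byte 2 (148): sum1=130, sum2=124
  after byte 3 (88): sum1=218, sum2=87
  after byte 4 (172): sum1=135, sum2=222
  after byte 5 (154): sum1=34, sum2=1
Checksum = sum2·256 + sum1 = 1·256 + 34 = 290 = 0x0122.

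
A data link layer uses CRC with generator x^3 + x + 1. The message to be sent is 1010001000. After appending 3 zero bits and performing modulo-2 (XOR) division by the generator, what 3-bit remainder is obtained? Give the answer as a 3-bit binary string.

Append 3 zeros: 1010001000000. Divide by 1011 (XOR where the leading bit is 1):
  pos 0: 1010 XOR 1011 = 0001
  pos 3: 1001 XOR 1011 = 0010
  pos 5: 1000 XOR 1011 = 0011
  pos 7: 1100 XOR 1011 = 0111
  pos 8: 1110 XOR 1011 = 0101
  pos 9: 1010 XOR 1011 = 0001
Remainder (last 3 bits) = 001. This is the CRC / FCS.

001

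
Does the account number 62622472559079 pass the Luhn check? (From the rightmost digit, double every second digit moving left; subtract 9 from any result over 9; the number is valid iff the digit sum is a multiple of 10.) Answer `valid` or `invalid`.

invalid

From the right, keep odd positions and double even positions (subtract 9 from any doubled value over 9):
  doubled (positions 2,4,...): 5 9 1 5 4 3 3 → sum 30
  kept (positions 1,3,...): 9 0 5 2 4 2 2 → sum 24
Total = 54.
54 mod 10 = 4, so the number is invalid.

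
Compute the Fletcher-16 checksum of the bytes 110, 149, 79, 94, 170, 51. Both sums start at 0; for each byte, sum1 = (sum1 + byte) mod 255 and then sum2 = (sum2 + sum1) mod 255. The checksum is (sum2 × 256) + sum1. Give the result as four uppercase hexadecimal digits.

638F

Running sums (mod 255):
  after byte 0 (110): sum1=110, sum2=110
  after byte 1 (149): sum1=4, sum2=114
  after byte 2 (79): sum1=83, sum2=197
  after byte 3 (94): sum1=177, sum2=119
  after byte 4 (170): sum1=92, sum2=211
  after byte 5 (51): sum1=143, sum2=99
Checksum = sum2·256 + sum1 = 99·256 + 143 = 25487 = 0x638F.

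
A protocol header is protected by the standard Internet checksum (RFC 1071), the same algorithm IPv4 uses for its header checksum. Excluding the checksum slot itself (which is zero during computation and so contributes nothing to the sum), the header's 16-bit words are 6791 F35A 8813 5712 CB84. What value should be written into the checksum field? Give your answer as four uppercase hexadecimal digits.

FA68

One's-complement addition (fold any carry out of bit 15 back into bit 0):
  0x6791 + 0xF35A = 0x15AEB → wrap carry → 0x5AEC
  0x5AEC + 0x8813 = 0x0E2FF
  0xE2FF + 0x5712 = 0x13A11 → wrap carry → 0x3A12
  0x3A12 + 0xCB84 = 0x10596 → wrap carry → 0x0597
One's-complement sum = 0x0597.
Checksum = ~0x0597 & 0xFFFF = 0xFA68.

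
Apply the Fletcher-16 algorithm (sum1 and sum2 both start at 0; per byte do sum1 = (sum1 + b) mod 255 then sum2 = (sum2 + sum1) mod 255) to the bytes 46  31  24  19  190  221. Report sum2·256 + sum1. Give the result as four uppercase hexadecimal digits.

A515

Running sums (mod 255):
  after byte 0 (46): sum1=46, sum2=46
  after byte 1 (31): sum1=77, sum2=123
  after byte 2 (24): sum1=101, sum2=224
  after byte 3 (19): sum1=120, sum2=89
  after byte 4 (190): sum1=55, sum2=144
  after byte 5 (221): sum1=21, sum2=165
Checksum = sum2·256 + sum1 = 165·256 + 21 = 42261 = 0xA515.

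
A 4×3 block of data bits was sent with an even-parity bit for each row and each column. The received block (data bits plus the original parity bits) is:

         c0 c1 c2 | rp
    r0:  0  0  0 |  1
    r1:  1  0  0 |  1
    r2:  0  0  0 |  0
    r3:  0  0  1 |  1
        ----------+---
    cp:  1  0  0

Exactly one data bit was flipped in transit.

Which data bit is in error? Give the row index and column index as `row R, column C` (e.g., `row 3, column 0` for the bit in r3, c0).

row 0, column 2

Recompute each row's even parity and compare to rp:
  r0: data parity 0, sent rp 1 → mismatch
  r1: data parity 1, sent rp 1 → ok
  r2: data parity 0, sent rp 0 → ok
  r3: data parity 1, sent rp 1 → ok
Recompute each column's even parity and compare to cp:
  c0: data parity 1, sent cp 1 → ok
  c1: data parity 0, sent cp 0 → ok
  c2: data parity 1, sent cp 0 → mismatch
Exactly one row (r0) and one column (c2) fail → the flipped bit is at their intersection.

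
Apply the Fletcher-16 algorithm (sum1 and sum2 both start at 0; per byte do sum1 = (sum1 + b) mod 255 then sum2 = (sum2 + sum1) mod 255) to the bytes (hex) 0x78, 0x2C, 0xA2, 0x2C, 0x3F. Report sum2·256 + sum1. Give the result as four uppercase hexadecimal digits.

Running sums (mod 255):
  after byte 0 (0x78): sum1=120, sum2=120
  after byte 1 (0x2C): sum1=164, sum2=29
  after byte 2 (0xA2): sum1=71, sum2=100
  after byte 3 (0x2C): sum1=115, sum2=215
  after byte 4 (0x3F): sum1=178, sum2=138
Checksum = sum2·256 + sum1 = 138·256 + 178 = 35506 = 0x8AB2.

8AB2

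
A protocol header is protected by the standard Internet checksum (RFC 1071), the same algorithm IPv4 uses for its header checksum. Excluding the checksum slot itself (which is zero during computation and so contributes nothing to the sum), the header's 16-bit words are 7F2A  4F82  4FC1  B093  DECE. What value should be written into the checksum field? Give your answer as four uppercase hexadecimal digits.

522F

One's-complement addition (fold any carry out of bit 15 back into bit 0):
  0x7F2A + 0x4F82 = 0x0CEAC
  0xCEAC + 0x4FC1 = 0x11E6D → wrap carry → 0x1E6E
  0x1E6E + 0xB093 = 0x0CF01
  0xCF01 + 0xDECE = 0x1ADCF → wrap carry → 0xADD0
One's-complement sum = 0xADD0.
Checksum = ~0xADD0 & 0xFFFF = 0x522F.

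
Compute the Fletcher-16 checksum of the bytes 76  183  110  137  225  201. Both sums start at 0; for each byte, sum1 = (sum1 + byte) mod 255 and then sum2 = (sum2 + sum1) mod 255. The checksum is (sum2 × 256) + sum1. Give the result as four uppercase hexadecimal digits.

44A7

Running sums (mod 255):
  after byte 0 (76): sum1=76, sum2=76
  after byte 1 (183): sum1=4, sum2=80
  after byte 2 (110): sum1=114, sum2=194
  after byte 3 (137): sum1=251, sum2=190
  after byte 4 (225): sum1=221, sum2=156
  after byte 5 (201): sum1=167, sum2=68
Checksum = sum2·256 + sum1 = 68·256 + 167 = 17575 = 0x44A7.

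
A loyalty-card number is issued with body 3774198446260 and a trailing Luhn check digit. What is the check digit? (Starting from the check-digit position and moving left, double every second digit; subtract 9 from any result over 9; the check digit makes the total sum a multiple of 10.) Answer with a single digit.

2

Partial digits right→left: 0 6 2 6 4 4 8 9 1 4 7 7 3
Double every second digit counting from the check-digit position (so the 1st, 3rd, 5th, ... of the partial from the right).
  doubled (with −9 where >9): 0 4 8 7 2 5 6 → sum 32
  kept as-is: 6 6 4 9 4 7 → sum 36
Total = 32 + 36 = 68.
Check digit = (10 − (68 mod 10)) mod 10 = 2.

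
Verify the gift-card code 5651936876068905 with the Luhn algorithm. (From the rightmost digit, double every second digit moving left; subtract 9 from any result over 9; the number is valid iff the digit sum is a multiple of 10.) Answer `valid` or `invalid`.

valid

From the right, keep odd positions and double even positions (subtract 9 from any doubled value over 9):
  doubled (positions 2,4,...): 0 7 0 5 3 9 1 1 → sum 26
  kept (positions 1,3,...): 5 9 6 6 8 3 1 6 → sum 44
Total = 70.
70 mod 10 = 0, so the number is valid.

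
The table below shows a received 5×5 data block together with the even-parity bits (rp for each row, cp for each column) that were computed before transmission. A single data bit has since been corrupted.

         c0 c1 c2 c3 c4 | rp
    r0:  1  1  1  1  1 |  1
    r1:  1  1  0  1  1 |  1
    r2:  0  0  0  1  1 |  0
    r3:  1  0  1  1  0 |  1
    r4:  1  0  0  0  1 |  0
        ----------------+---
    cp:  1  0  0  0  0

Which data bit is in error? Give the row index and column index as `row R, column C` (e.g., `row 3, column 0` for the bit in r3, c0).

row 1, column 0

Recompute each row's even parity and compare to rp:
  r0: data parity 1, sent rp 1 → ok
  r1: data parity 0, sent rp 1 → mismatch
  r2: data parity 0, sent rp 0 → ok
  r3: data parity 1, sent rp 1 → ok
  r4: data parity 0, sent rp 0 → ok
Recompute each column's even parity and compare to cp:
  c0: data parity 0, sent cp 1 → mismatch
  c1: data parity 0, sent cp 0 → ok
  c2: data parity 0, sent cp 0 → ok
  c3: data parity 0, sent cp 0 → ok
  c4: data parity 0, sent cp 0 → ok
Exactly one row (r1) and one column (c0) fail → the flipped bit is at their intersection.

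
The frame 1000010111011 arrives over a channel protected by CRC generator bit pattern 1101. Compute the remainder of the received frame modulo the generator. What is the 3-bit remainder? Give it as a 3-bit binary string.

000

Modulo-2 division of 1000010111011 by 1101:
  pos 0: 1000 XOR 1101 = 0101
  pos 1: 1010 XOR 1101 = 0111
  pos 2: 1111 XOR 1101 = 0010
  pos 4: 1001 XOR 1101 = 0100
  pos 5: 1001 XOR 1101 = 0100
  pos 6: 1001 XOR 1101 = 0100
  pos 7: 1000 XOR 1101 = 0101
  pos 8: 1011 XOR 1101 = 0110
  pos 9: 1101 XOR 1101 = 0000
Remainder = 000 (zero — the frame passes the CRC check).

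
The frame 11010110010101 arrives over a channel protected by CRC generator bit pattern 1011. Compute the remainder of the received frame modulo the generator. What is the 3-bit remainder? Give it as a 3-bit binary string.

001

Modulo-2 division of 11010110010101 by 1011:
  pos 0: 1101 XOR 1011 = 0110
  pos 1: 1100 XOR 1011 = 0111
  pos 2: 1111 XOR 1011 = 0100
  pos 3: 1001 XOR 1011 = 0010
  pos 5: 1000 XOR 1011 = 0011
  pos 7: 1110 XOR 1011 = 0101
  pos 8: 1011 XOR 1011 = 0000
Remainder = 001 (nonzero — an error is detected).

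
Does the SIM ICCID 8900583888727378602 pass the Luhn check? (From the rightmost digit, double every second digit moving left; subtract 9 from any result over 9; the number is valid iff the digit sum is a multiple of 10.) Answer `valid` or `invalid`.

From the right, keep odd positions and double even positions (subtract 9 from any doubled value over 9):
  doubled (positions 2,4,...): 0 7 6 4 7 7 7 0 9 → sum 47
  kept (positions 1,3,...): 2 6 7 7 7 8 3 5 0 8 → sum 53
Total = 100.
100 mod 10 = 0, so the number is valid.

valid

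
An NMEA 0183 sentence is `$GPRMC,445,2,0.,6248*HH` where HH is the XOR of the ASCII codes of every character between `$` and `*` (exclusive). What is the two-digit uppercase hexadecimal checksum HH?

5A

XOR the ASCII codes of the payload characters:
  'G' = 0x47 → acc = 0x47
  'P' = 0x50 → acc = 0x17
  'R' = 0x52 → acc = 0x45
  'M' = 0x4D → acc = 0x08
  'C' = 0x43 → acc = 0x4B
  ',' = 0x2C → acc = 0x67
  '4' = 0x34 → acc = 0x53
  '4' = 0x34 → acc = 0x67
  '5' = 0x35 → acc = 0x52
  ',' = 0x2C → acc = 0x7E
  '2' = 0x32 → acc = 0x4C
  ',' = 0x2C → acc = 0x60
  '0' = 0x30 → acc = 0x50
  '.' = 0x2E → acc = 0x7E
  ',' = 0x2C → acc = 0x52
  '6' = 0x36 → acc = 0x64
  '2' = 0x32 → acc = 0x56
  '4' = 0x34 → acc = 0x62
  '8' = 0x38 → acc = 0x5A
Checksum = 0x5A.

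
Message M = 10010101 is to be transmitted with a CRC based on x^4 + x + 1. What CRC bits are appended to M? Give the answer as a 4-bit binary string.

0100

Append 4 zeros: 100101010000. Divide by 10011 (XOR where the leading bit is 1):
  pos 0: 10010 XOR 10011 = 00001
  pos 4: 11010 XOR 10011 = 01001
  pos 5: 10010 XOR 10011 = 00001
Remainder (last 4 bits) = 0100. This is the CRC / FCS.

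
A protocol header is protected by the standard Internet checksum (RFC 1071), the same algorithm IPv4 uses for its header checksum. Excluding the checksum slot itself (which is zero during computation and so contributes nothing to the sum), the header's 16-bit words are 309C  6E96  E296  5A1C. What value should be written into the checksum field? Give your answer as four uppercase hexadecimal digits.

One's-complement addition (fold any carry out of bit 15 back into bit 0):
  0x309C + 0x6E96 = 0x09F32
  0x9F32 + 0xE296 = 0x181C8 → wrap carry → 0x81C9
  0x81C9 + 0x5A1C = 0x0DBE5
One's-complement sum = 0xDBE5.
Checksum = ~0xDBE5 & 0xFFFF = 0x241A.

241A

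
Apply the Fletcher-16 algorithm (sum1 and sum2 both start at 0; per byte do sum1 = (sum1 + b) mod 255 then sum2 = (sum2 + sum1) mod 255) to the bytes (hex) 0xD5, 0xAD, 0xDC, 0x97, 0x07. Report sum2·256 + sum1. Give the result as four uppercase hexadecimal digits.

B0FE

Running sums (mod 255):
  after byte 0 (0xD5): sum1=213, sum2=213
  after byte 1 (0xAD): sum1=131, sum2=89
  after byte 2 (0xDC): sum1=96, sum2=185
  after byte 3 (0x97): sum1=247, sum2=177
  after byte 4 (0x07): sum1=254, sum2=176
Checksum = sum2·256 + sum1 = 176·256 + 254 = 45310 = 0xB0FE.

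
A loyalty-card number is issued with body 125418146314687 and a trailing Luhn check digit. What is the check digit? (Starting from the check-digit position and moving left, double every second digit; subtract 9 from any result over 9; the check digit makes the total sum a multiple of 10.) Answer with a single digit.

Partial digits right→left: 7 8 6 4 1 3 6 4 1 8 1 4 5 2 1
Double every second digit counting from the check-digit position (so the 1st, 3rd, 5th, ... of the partial from the right).
  doubled (with −9 where >9): 5 3 2 3 2 2 1 2 → sum 20
  kept as-is: 8 4 3 4 8 4 2 → sum 33
Total = 20 + 33 = 53.
Check digit = (10 − (53 mod 10)) mod 10 = 7.

7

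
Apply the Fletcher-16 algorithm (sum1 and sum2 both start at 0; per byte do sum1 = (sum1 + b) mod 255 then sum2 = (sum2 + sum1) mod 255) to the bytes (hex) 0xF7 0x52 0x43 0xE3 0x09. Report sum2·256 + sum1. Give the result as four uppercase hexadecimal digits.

BB7A

Running sums (mod 255):
  after byte 0 (0xF7): sum1=247, sum2=247
  after byte 1 (0x52): sum1=74, sum2=66
  after byte 2 (0x43): sum1=141, sum2=207
  after byte 3 (0xE3): sum1=113, sum2=65
  after byte 4 (0x09): sum1=122, sum2=187
Checksum = sum2·256 + sum1 = 187·256 + 122 = 47994 = 0xBB7A.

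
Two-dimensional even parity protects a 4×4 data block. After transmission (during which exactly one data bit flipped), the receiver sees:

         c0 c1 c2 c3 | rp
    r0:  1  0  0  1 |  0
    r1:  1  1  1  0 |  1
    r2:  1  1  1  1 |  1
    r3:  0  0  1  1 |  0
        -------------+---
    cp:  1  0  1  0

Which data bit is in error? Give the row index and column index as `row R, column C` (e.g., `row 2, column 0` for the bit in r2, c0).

Recompute each row's even parity and compare to rp:
  r0: data parity 0, sent rp 0 → ok
  r1: data parity 1, sent rp 1 → ok
  r2: data parity 0, sent rp 1 → mismatch
  r3: data parity 0, sent rp 0 → ok
Recompute each column's even parity and compare to cp:
  c0: data parity 1, sent cp 1 → ok
  c1: data parity 0, sent cp 0 → ok
  c2: data parity 1, sent cp 1 → ok
  c3: data parity 1, sent cp 0 → mismatch
Exactly one row (r2) and one column (c3) fail → the flipped bit is at their intersection.

row 2, column 3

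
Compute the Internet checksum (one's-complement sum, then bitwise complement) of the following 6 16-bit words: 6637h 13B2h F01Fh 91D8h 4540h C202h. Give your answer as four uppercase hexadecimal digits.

One's-complement addition (fold any carry out of bit 15 back into bit 0):
  0x6637 + 0x13B2 = 0x079E9
  0x79E9 + 0xF01F = 0x16A08 → wrap carry → 0x6A09
  0x6A09 + 0x91D8 = 0x0FBE1
  0xFBE1 + 0x4540 = 0x14121 → wrap carry → 0x4122
  0x4122 + 0xC202 = 0x10324 → wrap carry → 0x0325
One's-complement sum = 0x0325.
Checksum = ~0x0325 & 0xFFFF = 0xFCDA.

FCDA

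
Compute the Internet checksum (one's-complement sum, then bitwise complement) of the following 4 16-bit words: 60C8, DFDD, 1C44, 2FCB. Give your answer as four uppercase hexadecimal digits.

734A

One's-complement addition (fold any carry out of bit 15 back into bit 0):
  0x60C8 + 0xDFDD = 0x140A5 → wrap carry → 0x40A6
  0x40A6 + 0x1C44 = 0x05CEA
  0x5CEA + 0x2FCB = 0x08CB5
One's-complement sum = 0x8CB5.
Checksum = ~0x8CB5 & 0xFFFF = 0x734A.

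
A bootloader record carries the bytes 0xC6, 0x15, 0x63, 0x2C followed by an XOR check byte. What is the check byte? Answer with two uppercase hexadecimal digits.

9C

XOR the bytes together:
  start with 0xC6
  0xC6 ⊕ 0x15 = 0xD3
  0xD3 ⊕ 0x63 = 0xB0
  0xB0 ⊕ 0x2C = 0x9C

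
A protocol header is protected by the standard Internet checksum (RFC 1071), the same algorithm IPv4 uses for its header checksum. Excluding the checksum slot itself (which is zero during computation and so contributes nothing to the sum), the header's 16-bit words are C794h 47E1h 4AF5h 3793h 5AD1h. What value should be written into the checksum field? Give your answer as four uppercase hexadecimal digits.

1330

One's-complement addition (fold any carry out of bit 15 back into bit 0):
  0xC794 + 0x47E1 = 0x10F75 → wrap carry → 0x0F76
  0x0F76 + 0x4AF5 = 0x05A6B
  0x5A6B + 0x3793 = 0x091FE
  0x91FE + 0x5AD1 = 0x0ECCF
One's-complement sum = 0xECCF.
Checksum = ~0xECCF & 0xFFFF = 0x1330.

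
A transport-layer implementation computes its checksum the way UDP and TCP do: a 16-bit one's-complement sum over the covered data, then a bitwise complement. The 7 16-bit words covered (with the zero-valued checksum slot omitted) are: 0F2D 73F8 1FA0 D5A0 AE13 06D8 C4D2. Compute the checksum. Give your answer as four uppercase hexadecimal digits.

0DDB

One's-complement addition (fold any carry out of bit 15 back into bit 0):
  0x0F2D + 0x73F8 = 0x08325
  0x8325 + 0x1FA0 = 0x0A2C5
  0xA2C5 + 0xD5A0 = 0x17865 → wrap carry → 0x7866
  0x7866 + 0xAE13 = 0x12679 → wrap carry → 0x267A
  0x267A + 0x06D8 = 0x02D52
  0x2D52 + 0xC4D2 = 0x0F224
One's-complement sum = 0xF224.
Checksum = ~0xF224 & 0xFFFF = 0x0DDB.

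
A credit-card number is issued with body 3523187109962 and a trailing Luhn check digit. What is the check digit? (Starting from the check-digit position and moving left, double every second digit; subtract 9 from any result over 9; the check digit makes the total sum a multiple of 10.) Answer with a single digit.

Partial digits right→left: 2 6 9 9 0 1 7 8 1 3 2 5 3
Double every second digit counting from the check-digit position (so the 1st, 3rd, 5th, ... of the partial from the right).
  doubled (with −9 where >9): 4 9 0 5 2 4 6 → sum 30
  kept as-is: 6 9 1 8 3 5 → sum 32
Total = 30 + 32 = 62.
Check digit = (10 − (62 mod 10)) mod 10 = 8.

8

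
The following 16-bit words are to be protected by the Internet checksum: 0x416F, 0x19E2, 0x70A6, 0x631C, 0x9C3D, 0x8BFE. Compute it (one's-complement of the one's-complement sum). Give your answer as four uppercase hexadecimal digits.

A8AF

One's-complement addition (fold any carry out of bit 15 back into bit 0):
  0x416F + 0x19E2 = 0x05B51
  0x5B51 + 0x70A6 = 0x0CBF7
  0xCBF7 + 0x631C = 0x12F13 → wrap carry → 0x2F14
  0x2F14 + 0x9C3D = 0x0CB51
  0xCB51 + 0x8BFE = 0x1574F → wrap carry → 0x5750
One's-complement sum = 0x5750.
Checksum = ~0x5750 & 0xFFFF = 0xA8AF.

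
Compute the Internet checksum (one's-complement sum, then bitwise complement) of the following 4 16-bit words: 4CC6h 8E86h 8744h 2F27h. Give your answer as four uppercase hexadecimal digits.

6E47

One's-complement addition (fold any carry out of bit 15 back into bit 0):
  0x4CC6 + 0x8E86 = 0x0DB4C
  0xDB4C + 0x8744 = 0x16290 → wrap carry → 0x6291
  0x6291 + 0x2F27 = 0x091B8
One's-complement sum = 0x91B8.
Checksum = ~0x91B8 & 0xFFFF = 0x6E47.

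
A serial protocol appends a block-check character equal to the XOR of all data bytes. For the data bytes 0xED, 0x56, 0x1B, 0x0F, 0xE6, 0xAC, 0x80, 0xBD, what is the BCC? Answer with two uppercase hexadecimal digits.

D8

XOR the bytes together:
  start with 0xED
  0xED ⊕ 0x56 = 0xBB
  0xBB ⊕ 0x1B = 0xA0
  0xA0 ⊕ 0x0F = 0xAF
  0xAF ⊕ 0xE6 = 0x49
  0x49 ⊕ 0xAC = 0xE5
  0xE5 ⊕ 0x80 = 0x65
  0x65 ⊕ 0xBD = 0xD8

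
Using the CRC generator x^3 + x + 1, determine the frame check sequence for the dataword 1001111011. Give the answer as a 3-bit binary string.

Append 3 zeros: 1001111011000. Divide by 1011 (XOR where the leading bit is 1):
  pos 0: 1001 XOR 1011 = 0010
  pos 2: 1011 XOR 1011 = 0000
  pos 6: 1011 XOR 1011 = 0000
Remainder (last 3 bits) = 000. This is the CRC / FCS.

000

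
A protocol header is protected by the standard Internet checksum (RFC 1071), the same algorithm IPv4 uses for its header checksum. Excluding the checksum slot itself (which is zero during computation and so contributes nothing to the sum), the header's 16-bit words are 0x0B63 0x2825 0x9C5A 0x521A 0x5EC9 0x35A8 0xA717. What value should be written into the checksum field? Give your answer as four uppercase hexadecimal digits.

A279

One's-complement addition (fold any carry out of bit 15 back into bit 0):
  0x0B63 + 0x2825 = 0x03388
  0x3388 + 0x9C5A = 0x0CFE2
  0xCFE2 + 0x521A = 0x121FC → wrap carry → 0x21FD
  0x21FD + 0x5EC9 = 0x080C6
  0x80C6 + 0x35A8 = 0x0B66E
  0xB66E + 0xA717 = 0x15D85 → wrap carry → 0x5D86
One's-complement sum = 0x5D86.
Checksum = ~0x5D86 & 0xFFFF = 0xA279.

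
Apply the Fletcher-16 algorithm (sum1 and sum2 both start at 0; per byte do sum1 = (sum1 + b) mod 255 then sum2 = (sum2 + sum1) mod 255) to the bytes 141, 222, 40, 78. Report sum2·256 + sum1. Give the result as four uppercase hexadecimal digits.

71E2

Running sums (mod 255):
  after byte 0 (141): sum1=141, sum2=141
  after byte 1 (222): sum1=108, sum2=249
  after byte 2 (40): sum1=148, sum2=142
  after byte 3 (78): sum1=226, sum2=113
Checksum = sum2·256 + sum1 = 113·256 + 226 = 29154 = 0x71E2.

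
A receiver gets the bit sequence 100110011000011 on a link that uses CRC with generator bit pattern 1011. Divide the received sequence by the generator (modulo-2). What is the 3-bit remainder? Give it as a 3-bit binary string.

Modulo-2 division of 100110011000011 by 1011:
  pos 0: 1001 XOR 1011 = 0010
  pos 2: 1010 XOR 1011 = 0001
  pos 5: 1011 XOR 1011 = 0000
Remainder = 011 (nonzero — an error is detected).

011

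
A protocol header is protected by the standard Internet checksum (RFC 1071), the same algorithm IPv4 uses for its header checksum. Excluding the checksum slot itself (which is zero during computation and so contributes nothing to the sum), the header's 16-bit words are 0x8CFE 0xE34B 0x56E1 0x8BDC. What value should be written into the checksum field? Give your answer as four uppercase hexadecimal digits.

ACF7

One's-complement addition (fold any carry out of bit 15 back into bit 0):
  0x8CFE + 0xE34B = 0x17049 → wrap carry → 0x704A
  0x704A + 0x56E1 = 0x0C72B
  0xC72B + 0x8BDC = 0x15307 → wrap carry → 0x5308
One's-complement sum = 0x5308.
Checksum = ~0x5308 & 0xFFFF = 0xACF7.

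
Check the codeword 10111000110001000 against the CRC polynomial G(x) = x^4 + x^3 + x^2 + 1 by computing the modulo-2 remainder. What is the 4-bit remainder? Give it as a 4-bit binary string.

Modulo-2 division of 10111000110001000 by 11101:
  pos 0: 10111 XOR 11101 = 01010
  pos 1: 10100 XOR 11101 = 01001
  pos 2: 10010 XOR 11101 = 01111
  pos 3: 11110 XOR 11101 = 00011
  pos 6: 11110 XOR 11101 = 00011
  pos 9: 11001 XOR 11101 = 00100
  pos 11: 10000 XOR 11101 = 01101
  pos 12: 11010 XOR 11101 = 00111
Remainder = 0111 (nonzero — an error is detected).

0111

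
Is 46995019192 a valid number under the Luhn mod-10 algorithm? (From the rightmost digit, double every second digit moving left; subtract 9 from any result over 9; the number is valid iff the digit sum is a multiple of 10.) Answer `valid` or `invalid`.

invalid

From the right, keep odd positions and double even positions (subtract 9 from any doubled value over 9):
  doubled (positions 2,4,...): 9 9 0 9 3 → sum 30
  kept (positions 1,3,...): 2 1 1 5 9 4 → sum 22
Total = 52.
52 mod 10 = 2, so the number is invalid.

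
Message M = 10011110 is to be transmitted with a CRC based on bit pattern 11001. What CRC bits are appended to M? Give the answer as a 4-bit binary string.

0000

Append 4 zeros: 100111100000. Divide by 11001 (XOR where the leading bit is 1):
  pos 0: 10011 XOR 11001 = 01010
  pos 1: 10101 XOR 11001 = 01100
  pos 2: 11001 XOR 11001 = 00000
Remainder (last 4 bits) = 0000. This is the CRC / FCS.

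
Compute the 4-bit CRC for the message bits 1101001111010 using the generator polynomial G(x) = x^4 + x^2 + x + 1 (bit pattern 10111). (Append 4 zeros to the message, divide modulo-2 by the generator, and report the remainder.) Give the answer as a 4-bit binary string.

Append 4 zeros: 11010011110100000. Divide by 10111 (XOR where the leading bit is 1):
  pos 0: 11010 XOR 10111 = 01101
  pos 1: 11010 XOR 10111 = 01101
  pos 2: 11011 XOR 10111 = 01100
  pos 3: 11001 XOR 10111 = 01110
  pos 4: 11101 XOR 10111 = 01010
  pos 5: 10101 XOR 10111 = 00010
  pos 8: 10010 XOR 10111 = 00101
  pos 10: 10100 XOR 10111 = 00011
Remainder (last 4 bits) = 1100. This is the CRC / FCS.

1100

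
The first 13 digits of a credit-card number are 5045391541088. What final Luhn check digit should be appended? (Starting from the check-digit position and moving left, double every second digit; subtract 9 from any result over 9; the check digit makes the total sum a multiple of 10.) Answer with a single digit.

0

Partial digits right→left: 8 8 0 1 4 5 1 9 3 5 4 0 5
Double every second digit counting from the check-digit position (so the 1st, 3rd, 5th, ... of the partial from the right).
  doubled (with −9 where >9): 7 0 8 2 6 8 1 → sum 32
  kept as-is: 8 1 5 9 5 0 → sum 28
Total = 32 + 28 = 60.
Check digit = (10 − (60 mod 10)) mod 10 = 0.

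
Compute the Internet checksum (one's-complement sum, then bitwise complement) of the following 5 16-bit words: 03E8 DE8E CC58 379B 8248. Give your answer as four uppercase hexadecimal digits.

974C

One's-complement addition (fold any carry out of bit 15 back into bit 0):
  0x03E8 + 0xDE8E = 0x0E276
  0xE276 + 0xCC58 = 0x1AECE → wrap carry → 0xAECF
  0xAECF + 0x379B = 0x0E66A
  0xE66A + 0x8248 = 0x168B2 → wrap carry → 0x68B3
One's-complement sum = 0x68B3.
Checksum = ~0x68B3 & 0xFFFF = 0x974C.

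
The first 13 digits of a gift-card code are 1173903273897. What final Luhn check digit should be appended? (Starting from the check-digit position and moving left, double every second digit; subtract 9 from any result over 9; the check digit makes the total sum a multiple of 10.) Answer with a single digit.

3

Partial digits right→left: 7 9 8 3 7 2 3 0 9 3 7 1 1
Double every second digit counting from the check-digit position (so the 1st, 3rd, 5th, ... of the partial from the right).
  doubled (with −9 where >9): 5 7 5 6 9 5 2 → sum 39
  kept as-is: 9 3 2 0 3 1 → sum 18
Total = 39 + 18 = 57.
Check digit = (10 − (57 mod 10)) mod 10 = 3.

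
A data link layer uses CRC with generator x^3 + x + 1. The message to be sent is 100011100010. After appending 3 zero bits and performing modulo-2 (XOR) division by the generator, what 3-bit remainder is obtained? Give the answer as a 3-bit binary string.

010

Append 3 zeros: 100011100010000. Divide by 1011 (XOR where the leading bit is 1):
  pos 0: 1000 XOR 1011 = 0011
  pos 2: 1111 XOR 1011 = 0100
  pos 3: 1001 XOR 1011 = 0010
  pos 5: 1000 XOR 1011 = 0011
  pos 7: 1101 XOR 1011 = 0110
  pos 8: 1100 XOR 1011 = 0111
  pos 9: 1110 XOR 1011 = 0101
  pos 10: 1010 XOR 1011 = 0001
Remainder (last 3 bits) = 010. This is the CRC / FCS.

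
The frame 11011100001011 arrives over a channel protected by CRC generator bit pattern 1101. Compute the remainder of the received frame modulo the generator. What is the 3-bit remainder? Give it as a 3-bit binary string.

Modulo-2 division of 11011100001011 by 1101:
  pos 0: 1101 XOR 1101 = 0000
  pos 4: 1100 XOR 1101 = 0001
  pos 7: 1001 XOR 1101 = 0100
  pos 8: 1000 XOR 1101 = 0101
  pos 9: 1011 XOR 1101 = 0110
  pos 10: 1101 XOR 1101 = 0000
Remainder = 000 (zero — the frame passes the CRC check).

000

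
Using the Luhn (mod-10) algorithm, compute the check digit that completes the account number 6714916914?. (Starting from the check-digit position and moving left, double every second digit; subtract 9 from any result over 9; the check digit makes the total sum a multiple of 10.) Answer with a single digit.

5

Partial digits right→left: 4 1 9 6 1 9 4 1 7 6
Double every second digit counting from the check-digit position (so the 1st, 3rd, 5th, ... of the partial from the right).
  doubled (with −9 where >9): 8 9 2 8 5 → sum 32
  kept as-is: 1 6 9 1 6 → sum 23
Total = 32 + 23 = 55.
Check digit = (10 − (55 mod 10)) mod 10 = 5.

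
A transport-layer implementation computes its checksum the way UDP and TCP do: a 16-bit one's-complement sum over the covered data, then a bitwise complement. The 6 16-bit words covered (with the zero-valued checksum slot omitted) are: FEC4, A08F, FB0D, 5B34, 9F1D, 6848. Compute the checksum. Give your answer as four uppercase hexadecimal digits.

0303

One's-complement addition (fold any carry out of bit 15 back into bit 0):
  0xFEC4 + 0xA08F = 0x19F53 → wrap carry → 0x9F54
  0x9F54 + 0xFB0D = 0x19A61 → wrap carry → 0x9A62
  0x9A62 + 0x5B34 = 0x0F596
  0xF596 + 0x9F1D = 0x194B3 → wrap carry → 0x94B4
  0x94B4 + 0x6848 = 0x0FCFC
One's-complement sum = 0xFCFC.
Checksum = ~0xFCFC & 0xFFFF = 0x0303.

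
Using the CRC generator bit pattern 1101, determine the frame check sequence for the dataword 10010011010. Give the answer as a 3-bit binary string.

011

Append 3 zeros: 10010011010000. Divide by 1101 (XOR where the leading bit is 1):
  pos 0: 1001 XOR 1101 = 0100
  pos 1: 1000 XOR 1101 = 0101
  pos 2: 1010 XOR 1101 = 0111
  pos 3: 1111 XOR 1101 = 0010
  pos 5: 1010 XOR 1101 = 0111
  pos 6: 1111 XOR 1101 = 0010
  pos 8: 1000 XOR 1101 = 0101
  pos 9: 1010 XOR 1101 = 0111
  pos 10: 1110 XOR 1101 = 0011
Remainder (last 3 bits) = 011. This is the CRC / FCS.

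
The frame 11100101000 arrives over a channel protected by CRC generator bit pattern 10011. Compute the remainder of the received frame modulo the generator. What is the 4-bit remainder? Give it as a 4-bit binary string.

0110

Modulo-2 division of 11100101000 by 10011:
  pos 0: 11100 XOR 10011 = 01111
  pos 1: 11111 XOR 10011 = 01100
  pos 2: 11000 XOR 10011 = 01011
  pos 3: 10111 XOR 10011 = 00100
  pos 5: 10000 XOR 10011 = 00011
Remainder = 0110 (nonzero — an error is detected).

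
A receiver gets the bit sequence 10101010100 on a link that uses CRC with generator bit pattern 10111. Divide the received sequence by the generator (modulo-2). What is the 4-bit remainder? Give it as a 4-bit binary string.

0010

Modulo-2 division of 10101010100 by 10111:
  pos 0: 10101 XOR 10111 = 00010
  pos 3: 10010 XOR 10111 = 00101
  pos 5: 10110 XOR 10111 = 00001
Remainder = 0010 (nonzero — an error is detected).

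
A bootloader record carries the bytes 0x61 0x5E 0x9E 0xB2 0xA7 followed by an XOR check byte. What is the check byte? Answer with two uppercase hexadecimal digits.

XOR the bytes together:
  start with 0x61
  0x61 ⊕ 0x5E = 0x3F
  0x3F ⊕ 0x9E = 0xA1
  0xA1 ⊕ 0xB2 = 0x13
  0x13 ⊕ 0xA7 = 0xB4

B4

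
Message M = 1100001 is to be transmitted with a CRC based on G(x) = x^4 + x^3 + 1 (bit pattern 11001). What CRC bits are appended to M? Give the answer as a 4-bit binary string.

Append 4 zeros: 11000010000. Divide by 11001 (XOR where the leading bit is 1):
  pos 0: 11000 XOR 11001 = 00001
  pos 4: 10100 XOR 11001 = 01101
  pos 5: 11010 XOR 11001 = 00011
Remainder (last 4 bits) = 0110. This is the CRC / FCS.

0110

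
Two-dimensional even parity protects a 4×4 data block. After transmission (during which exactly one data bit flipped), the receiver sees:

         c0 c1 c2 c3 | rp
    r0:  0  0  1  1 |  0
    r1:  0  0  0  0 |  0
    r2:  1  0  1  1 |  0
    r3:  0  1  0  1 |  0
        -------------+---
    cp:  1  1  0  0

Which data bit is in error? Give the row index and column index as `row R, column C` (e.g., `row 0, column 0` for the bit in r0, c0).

Recompute each row's even parity and compare to rp:
  r0: data parity 0, sent rp 0 → ok
  r1: data parity 0, sent rp 0 → ok
  r2: data parity 1, sent rp 0 → mismatch
  r3: data parity 0, sent rp 0 → ok
Recompute each column's even parity and compare to cp:
  c0: data parity 1, sent cp 1 → ok
  c1: data parity 1, sent cp 1 → ok
  c2: data parity 0, sent cp 0 → ok
  c3: data parity 1, sent cp 0 → mismatch
Exactly one row (r2) and one column (c3) fail → the flipped bit is at their intersection.

row 2, column 3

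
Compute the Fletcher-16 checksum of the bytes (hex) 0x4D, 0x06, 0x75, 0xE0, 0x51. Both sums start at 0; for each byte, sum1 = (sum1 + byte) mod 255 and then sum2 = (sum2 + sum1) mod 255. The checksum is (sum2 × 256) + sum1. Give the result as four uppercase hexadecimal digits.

0EFA

Running sums (mod 255):
  after byte 0 (0x4D): sum1=77, sum2=77
  after byte 1 (0x06): sum1=83, sum2=160
  after byte 2 (0x75): sum1=200, sum2=105
  after byte 3 (0xE0): sum1=169, sum2=19
  after byte 4 (0x51): sum1=250, sum2=14
Checksum = sum2·256 + sum1 = 14·256 + 250 = 3834 = 0x0EFA.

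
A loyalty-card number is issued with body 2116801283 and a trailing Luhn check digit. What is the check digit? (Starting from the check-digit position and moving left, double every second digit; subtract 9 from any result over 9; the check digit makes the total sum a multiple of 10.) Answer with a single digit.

5

Partial digits right→left: 3 8 2 1 0 8 6 1 1 2
Double every second digit counting from the check-digit position (so the 1st, 3rd, 5th, ... of the partial from the right).
  doubled (with −9 where >9): 6 4 0 3 2 → sum 15
  kept as-is: 8 1 8 1 2 → sum 20
Total = 15 + 20 = 35.
Check digit = (10 − (35 mod 10)) mod 10 = 5.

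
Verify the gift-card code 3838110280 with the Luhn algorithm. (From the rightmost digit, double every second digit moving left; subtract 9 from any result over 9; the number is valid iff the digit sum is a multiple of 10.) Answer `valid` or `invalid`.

valid

From the right, keep odd positions and double even positions (subtract 9 from any doubled value over 9):
  doubled (positions 2,4,...): 7 0 2 6 6 → sum 21
  kept (positions 1,3,...): 0 2 1 8 8 → sum 19
Total = 40.
40 mod 10 = 0, so the number is valid.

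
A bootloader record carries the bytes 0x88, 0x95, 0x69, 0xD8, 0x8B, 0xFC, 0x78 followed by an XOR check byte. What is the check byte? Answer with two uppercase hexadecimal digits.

XOR the bytes together:
  start with 0x88
  0x88 ⊕ 0x95 = 0x1D
  0x1D ⊕ 0x69 = 0x74
  0x74 ⊕ 0xD8 = 0xAC
  0xAC ⊕ 0x8B = 0x27
  0x27 ⊕ 0xFC = 0xDB
  0xDB ⊕ 0x78 = 0xA3

A3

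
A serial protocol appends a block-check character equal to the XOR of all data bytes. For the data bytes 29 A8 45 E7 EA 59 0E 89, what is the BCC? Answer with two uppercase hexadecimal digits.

XOR the bytes together:
  start with 0x29
  0x29 ⊕ 0xA8 = 0x81
  0x81 ⊕ 0x45 = 0xC4
  0xC4 ⊕ 0xE7 = 0x23
  0x23 ⊕ 0xEA = 0xC9
  0xC9 ⊕ 0x59 = 0x90
  0x90 ⊕ 0x0E = 0x9E
  0x9E ⊕ 0x89 = 0x17

17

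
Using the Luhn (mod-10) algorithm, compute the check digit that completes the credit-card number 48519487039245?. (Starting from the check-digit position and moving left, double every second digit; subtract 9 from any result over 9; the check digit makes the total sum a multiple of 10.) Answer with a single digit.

Partial digits right→left: 5 4 2 9 3 0 7 8 4 9 1 5 8 4
Double every second digit counting from the check-digit position (so the 1st, 3rd, 5th, ... of the partial from the right).
  doubled (with −9 where >9): 1 4 6 5 8 2 7 → sum 33
  kept as-is: 4 9 0 8 9 5 4 → sum 39
Total = 33 + 39 = 72.
Check digit = (10 − (72 mod 10)) mod 10 = 8.

8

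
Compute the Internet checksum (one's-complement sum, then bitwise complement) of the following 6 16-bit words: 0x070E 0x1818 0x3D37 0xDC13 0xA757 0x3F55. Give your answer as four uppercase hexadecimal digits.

One's-complement addition (fold any carry out of bit 15 back into bit 0):
  0x070E + 0x1818 = 0x01F26
  0x1F26 + 0x3D37 = 0x05C5D
  0x5C5D + 0xDC13 = 0x13870 → wrap carry → 0x3871
  0x3871 + 0xA757 = 0x0DFC8
  0xDFC8 + 0x3F55 = 0x11F1D → wrap carry → 0x1F1E
One's-complement sum = 0x1F1E.
Checksum = ~0x1F1E & 0xFFFF = 0xE0E1.

E0E1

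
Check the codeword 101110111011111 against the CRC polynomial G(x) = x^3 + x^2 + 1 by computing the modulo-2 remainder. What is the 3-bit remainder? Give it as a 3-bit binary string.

Modulo-2 division of 101110111011111 by 1101:
  pos 0: 1011 XOR 1101 = 0110
  pos 1: 1101 XOR 1101 = 0000
  pos 6: 1110 XOR 1101 = 0011
  pos 8: 1111 XOR 1101 = 0010
  pos 10: 1011 XOR 1101 = 0110
  pos 11: 1101 XOR 1101 = 0000
Remainder = 000 (zero — the frame passes the CRC check).

000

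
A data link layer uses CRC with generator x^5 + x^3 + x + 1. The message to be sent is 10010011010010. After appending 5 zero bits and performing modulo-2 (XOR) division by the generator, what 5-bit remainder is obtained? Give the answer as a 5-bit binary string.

Append 5 zeros: 1001001101001000000. Divide by 101011 (XOR where the leading bit is 1):
  pos 0: 100100 XOR 101011 = 001111
  pos 2: 111111 XOR 101011 = 010100
  pos 3: 101000 XOR 101011 = 000011
  pos 7: 111001 XOR 101011 = 010010
  pos 8: 100100 XOR 101011 = 001111
  pos 10: 111100 XOR 101011 = 010111
  pos 11: 101110 XOR 101011 = 000101
Remainder (last 5 bits) = 10100. This is the CRC / FCS.

10100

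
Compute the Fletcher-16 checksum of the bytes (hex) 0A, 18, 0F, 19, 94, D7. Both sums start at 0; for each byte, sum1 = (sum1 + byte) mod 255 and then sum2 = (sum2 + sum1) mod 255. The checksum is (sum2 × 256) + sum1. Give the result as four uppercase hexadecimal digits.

Running sums (mod 255):
  after byte 0 (0A): sum1=10, sum2=10
  after byte 1 (18): sum1=34, sum2=44
  after byte 2 (0F): sum1=49, sum2=93
  after byte 3 (19): sum1=74, sum2=167
  after byte 4 (94): sum1=222, sum2=134
  after byte 5 (D7): sum1=182, sum2=61
Checksum = sum2·256 + sum1 = 61·256 + 182 = 15798 = 0x3DB6.

3DB6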